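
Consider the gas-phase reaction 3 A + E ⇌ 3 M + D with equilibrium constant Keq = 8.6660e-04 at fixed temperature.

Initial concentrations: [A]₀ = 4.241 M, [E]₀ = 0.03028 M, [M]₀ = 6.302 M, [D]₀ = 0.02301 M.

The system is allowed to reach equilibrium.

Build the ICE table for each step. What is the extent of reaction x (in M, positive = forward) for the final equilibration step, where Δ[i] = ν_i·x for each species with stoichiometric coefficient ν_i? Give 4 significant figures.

Q₀ = 2.493 vs Keq = 8.6660e-04 ⇒ Q>K, reverse
Step 1:
                   A          E          M          D
  I            4.241    0.03028      6.302    0.02301
  C          0.06898    0.02299   -0.06898   -0.02299
  E             4.31    0.05327      6.233 1.5264e-05
  solve Keq expr → x = -0.02299; check Q = 8.6660e-04

x = -0.02299 M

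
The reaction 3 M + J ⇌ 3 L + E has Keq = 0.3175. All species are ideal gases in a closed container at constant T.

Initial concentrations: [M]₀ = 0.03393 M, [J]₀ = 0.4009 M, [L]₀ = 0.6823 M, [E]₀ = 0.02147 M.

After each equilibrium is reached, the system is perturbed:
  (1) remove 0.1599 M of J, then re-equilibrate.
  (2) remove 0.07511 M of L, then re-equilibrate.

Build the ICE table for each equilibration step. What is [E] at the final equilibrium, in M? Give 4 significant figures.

Q₀ = 435.5 vs Keq = 0.3175 ⇒ Q>K, reverse
Step 1:
                  M         J         L         E
  Initial   0.03393    0.4009    0.6823   0.02147
  Change    0.06288   0.02096  -0.06288  -0.02096
  Equil     0.09681    0.4219    0.6194 5.1128e-04
  solve Keq expr → x = -0.02096; check Q = 0.3175
Then remove 0.1599 M of J.
Step 2:
                  M         J         L         E
  Initial   0.09681     0.262    0.6194 5.1128e-04
  Change  5.6138e-04 1.8713e-04 -5.6138e-04 -1.8713e-04
  Equil     0.09737    0.2621    0.6189 3.2415e-04
  solve Keq expr → x = -1.8713e-04; check Q = 0.3175
Then remove 0.07511 M of L.
Step 3:
                  M         J         L         E
  Initial   0.09737    0.2621    0.5438 3.2415e-04
  Change  -4.3776e-04 -1.4592e-04 4.3776e-04 1.4592e-04
  Equil     0.09693     0.262    0.5442 4.7007e-04
  solve Keq expr → x = 1.4592e-04; check Q = 0.3175

[E]_eq = 4.7007e-04 M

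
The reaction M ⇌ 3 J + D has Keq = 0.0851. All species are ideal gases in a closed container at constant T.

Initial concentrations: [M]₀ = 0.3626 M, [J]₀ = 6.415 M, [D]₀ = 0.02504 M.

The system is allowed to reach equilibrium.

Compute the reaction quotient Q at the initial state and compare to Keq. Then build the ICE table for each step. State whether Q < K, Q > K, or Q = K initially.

Q₀ = 18.23; Q > K (proceeds reverse)

Q₀ = 18.23 vs Keq = 0.0851 ⇒ Q>K, reverse
Step 1:
                   M          J          D
  I           0.3626      6.415    0.02504
  C          0.02491   -0.07473   -0.02491
  E           0.3875       6.34 1.2939e-04
  solve Keq expr → x = -0.02491; check Q = 0.0851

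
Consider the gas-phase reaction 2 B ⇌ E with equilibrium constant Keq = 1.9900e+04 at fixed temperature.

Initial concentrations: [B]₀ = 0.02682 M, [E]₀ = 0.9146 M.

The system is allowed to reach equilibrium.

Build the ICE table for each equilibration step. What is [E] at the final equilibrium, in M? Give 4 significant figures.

[E]_eq = 0.9246 M

Q₀ = 1271 vs Keq = 1.9900e+04 ⇒ Q<K, forward
Step 1:
                   B          E
  init       0.02682     0.9146
  Δ            -0.02       0.01
  eq        0.006816     0.9246
  solve Keq expr → x = 0.01; check Q = 1.9900e+04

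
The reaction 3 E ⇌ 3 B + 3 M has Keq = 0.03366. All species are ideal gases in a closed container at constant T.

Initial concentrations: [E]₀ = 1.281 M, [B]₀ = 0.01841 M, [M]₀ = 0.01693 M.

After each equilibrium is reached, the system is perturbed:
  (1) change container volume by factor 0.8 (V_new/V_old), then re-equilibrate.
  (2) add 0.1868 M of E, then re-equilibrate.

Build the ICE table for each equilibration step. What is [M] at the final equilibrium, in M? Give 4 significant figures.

Q₀ = 1.4404e-11 vs Keq = 0.03366 ⇒ Q<K, forward
Step 1:
                  E         B         M
  I           1.281   0.01841   0.01693
  C         -0.4883    0.4883    0.4883
  E          0.7927    0.5067    0.5052
  solve Keq expr → x = 0.1628; check Q = 0.03366
Then change container volume by factor 0.8 (V_new/V_old).
Step 2:
                  E         B         M
  I          0.9909    0.6333    0.6315
  C         0.05209  -0.05209  -0.05209
  E           1.043    0.5812    0.5794
  solve Keq expr → x = -0.01736; check Q = 0.03366
Then add 0.1868 M of E.
Step 3:
                  E         B         M
  I            1.23    0.5812    0.5794
  C         -0.0396    0.0396    0.0396
  E            1.19    0.6208     0.619
  solve Keq expr → x = 0.0132; check Q = 0.03366

[M]_eq = 0.619 M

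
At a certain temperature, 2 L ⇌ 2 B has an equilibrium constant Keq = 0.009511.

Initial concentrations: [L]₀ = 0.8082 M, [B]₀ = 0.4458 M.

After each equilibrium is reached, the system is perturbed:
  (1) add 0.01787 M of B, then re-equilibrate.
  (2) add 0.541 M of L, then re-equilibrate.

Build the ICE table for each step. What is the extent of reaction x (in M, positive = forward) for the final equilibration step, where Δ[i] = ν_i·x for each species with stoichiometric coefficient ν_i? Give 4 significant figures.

x = 0.02404 M

Q₀ = 0.3043 vs Keq = 0.009511 ⇒ Q>K, reverse
Step 1:
                   L          B
  I           0.8082     0.4458
  C           0.3344    -0.3344
  E            1.143     0.1114
  solve Keq expr → x = -0.1672; check Q = 0.009511
Then add 0.01787 M of B.
Step 2:
                   L          B
  I            1.143     0.1293
  C          0.01628   -0.01628
  E            1.159      0.113
  solve Keq expr → x = -0.008141; check Q = 0.009511
Then add 0.541 M of L.
Step 3:
                   L          B
  I              1.7      0.113
  C         -0.04807    0.04807
  E            1.652     0.1611
  solve Keq expr → x = 0.02404; check Q = 0.009511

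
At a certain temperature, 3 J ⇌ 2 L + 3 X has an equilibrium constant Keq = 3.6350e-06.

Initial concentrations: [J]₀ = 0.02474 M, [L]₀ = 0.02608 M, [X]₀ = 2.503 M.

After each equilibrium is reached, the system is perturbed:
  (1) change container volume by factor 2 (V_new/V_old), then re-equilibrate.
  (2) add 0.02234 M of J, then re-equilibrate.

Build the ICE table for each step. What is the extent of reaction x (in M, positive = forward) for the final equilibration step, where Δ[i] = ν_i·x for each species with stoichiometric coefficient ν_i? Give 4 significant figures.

Q₀ = 704.4 vs Keq = 3.6350e-06 ⇒ Q>K, reverse
Step 1:
                  J         L         X
  I         0.02474   0.02608     2.503
  C         0.03911  -0.02607  -0.03911
  E         0.06385 7.9532e-06     2.464
  solve Keq expr → x = -0.01304; check Q = 3.6350e-06
Then change container volume by factor 2 (V_new/V_old).
Step 2:
                  J         L         X
  I         0.03192 3.9766e-06     1.232
  C       -5.9615e-06 3.9743e-06 5.9615e-06
  E         0.03192 7.9509e-06     1.232
  solve Keq expr → x = 1.9872e-06; check Q = 3.6350e-06
Then add 0.02234 M of J.
Step 3:
                  J         L         X
  I         0.05426 7.9509e-06     1.232
  C       -1.4496e-05 9.6638e-06 1.4496e-05
  E         0.05424 1.7615e-05     1.232
  solve Keq expr → x = 4.8319e-06; check Q = 3.6350e-06

x = 4.8319e-06 M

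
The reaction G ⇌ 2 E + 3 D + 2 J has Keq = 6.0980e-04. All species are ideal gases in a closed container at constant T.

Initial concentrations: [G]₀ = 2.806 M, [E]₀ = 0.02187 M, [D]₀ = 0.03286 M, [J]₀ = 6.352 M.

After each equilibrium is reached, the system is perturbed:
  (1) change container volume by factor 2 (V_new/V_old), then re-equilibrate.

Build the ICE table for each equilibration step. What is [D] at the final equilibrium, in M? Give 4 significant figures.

[D]_eq = 0.1766 M

Q₀ = 2.4402e-07 vs Keq = 6.0980e-04 ⇒ Q<K, forward
Step 1:
                   G          E          D          J
  I            2.806    0.02187    0.03286      6.352
  C         -0.04097    0.08194     0.1229    0.08194
  E            2.765     0.1038     0.1558      6.434
  solve Keq expr → x = 0.04097; check Q = 6.0980e-04
Then change container volume by factor 2 (V_new/V_old).
Step 2:
                   G          E          D          J
  I            1.383    0.05191    0.07789      3.217
  C         -0.03291    0.06582    0.09874    0.06582
  E             1.35     0.1177     0.1766      3.283
  solve Keq expr → x = 0.03291; check Q = 6.0980e-04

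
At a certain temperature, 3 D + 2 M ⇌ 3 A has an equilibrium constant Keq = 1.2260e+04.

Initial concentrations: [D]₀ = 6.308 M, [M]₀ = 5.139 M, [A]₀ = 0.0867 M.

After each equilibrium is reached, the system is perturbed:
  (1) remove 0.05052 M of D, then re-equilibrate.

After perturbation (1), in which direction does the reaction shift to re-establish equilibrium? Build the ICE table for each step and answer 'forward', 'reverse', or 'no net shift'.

Q₀ = 9.8316e-08 vs Keq = 1.2260e+04 ⇒ Q<K, forward
Step 1:
                  D         M         A
  I           6.308     5.139    0.0867
  C          -6.058    -4.039     6.058
  E            0.25       1.1     6.145
  solve Keq expr → x = 2.019; check Q = 1.2260e+04
Then remove 0.05052 M of D.
Step 2:
                  D         M         A
  I          0.1995       1.1     6.145
  C         0.04436   0.02958  -0.04436
  E          0.2439      1.13       6.1
  solve Keq expr → x = -0.01479; check Q = 1.2260e+04

Direction: reverse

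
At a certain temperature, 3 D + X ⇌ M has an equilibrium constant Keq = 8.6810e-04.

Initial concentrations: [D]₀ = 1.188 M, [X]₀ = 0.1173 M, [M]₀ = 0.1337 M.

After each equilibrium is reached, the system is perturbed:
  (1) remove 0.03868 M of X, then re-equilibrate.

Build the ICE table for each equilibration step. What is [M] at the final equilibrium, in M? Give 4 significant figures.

Q₀ = 0.6798 vs Keq = 8.6810e-04 ⇒ Q>K, reverse
Step 1:
                  D         X         M
  Initial     1.188    0.1173    0.1337
  Change     0.3985    0.1328   -0.1328
  Equil       1.586    0.2501 8.6708e-04
  solve Keq expr → x = -0.1328; check Q = 8.6810e-04
Then remove 0.03868 M of X.
Step 2:
                  D         X         M
  Initial     1.586    0.2115 8.6708e-04
  Change  3.9921e-04 1.3307e-04 -1.3307e-04
  Equil       1.587    0.2116 7.3401e-04
  solve Keq expr → x = -1.3307e-04; check Q = 8.6810e-04

[M]_eq = 7.3401e-04 M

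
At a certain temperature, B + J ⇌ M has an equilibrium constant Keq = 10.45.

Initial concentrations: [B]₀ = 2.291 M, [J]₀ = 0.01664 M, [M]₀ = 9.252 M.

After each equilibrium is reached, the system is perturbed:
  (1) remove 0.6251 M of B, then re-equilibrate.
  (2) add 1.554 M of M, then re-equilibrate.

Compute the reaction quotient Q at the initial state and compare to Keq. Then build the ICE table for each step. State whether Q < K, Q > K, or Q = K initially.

Q₀ = 242.7; Q > K (proceeds reverse)

Q₀ = 242.7 vs Keq = 10.45 ⇒ Q>K, reverse
Step 1:
                    B           J           M
  I             2.291     0.01664       9.252
  C             0.312       0.312      -0.312
  E             2.603      0.3287        8.94
  solve Keq expr → x = -0.312; check Q = 10.45
Then remove 0.6251 M of B.
Step 2:
                    B           J           M
  I             1.978      0.3287        8.94
  C           0.08268     0.08268    -0.08268
  E             2.061      0.4113       8.857
  solve Keq expr → x = -0.08268; check Q = 10.45
Then add 1.554 M of M.
Step 3:
                    B           J           M
  I             2.061      0.4113       10.41
  C           0.05667     0.05667    -0.05667
  E             2.117       0.468       10.35
  solve Keq expr → x = -0.05667; check Q = 10.45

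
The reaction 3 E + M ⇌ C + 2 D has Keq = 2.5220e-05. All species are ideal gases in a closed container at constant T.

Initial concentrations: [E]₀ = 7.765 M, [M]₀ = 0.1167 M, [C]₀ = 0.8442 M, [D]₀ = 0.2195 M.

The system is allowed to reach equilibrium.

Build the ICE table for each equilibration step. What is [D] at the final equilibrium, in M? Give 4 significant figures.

[D]_eq = 0.05788 M

Q₀ = 7.4442e-04 vs Keq = 2.5220e-05 ⇒ Q>K, reverse
Step 1:
                    E           M           C           D
  Initial       7.765      0.1167      0.8442      0.2195
  Change       0.2424     0.08081    -0.08081     -0.1616
  Equil         8.007      0.1975      0.7634     0.05788
  solve Keq expr → x = -0.08081; check Q = 2.5220e-05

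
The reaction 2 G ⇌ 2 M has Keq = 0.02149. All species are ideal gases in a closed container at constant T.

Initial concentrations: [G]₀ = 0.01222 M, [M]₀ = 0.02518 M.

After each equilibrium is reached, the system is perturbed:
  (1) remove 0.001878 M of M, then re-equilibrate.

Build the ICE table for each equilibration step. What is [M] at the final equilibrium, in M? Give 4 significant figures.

[M]_eq = 0.004542 M

Q₀ = 4.246 vs Keq = 0.02149 ⇒ Q>K, reverse
Step 1:
                    G           M
  init        0.01222     0.02518
  Δ            0.0204     -0.0204
  eq          0.03262    0.004782
  solve Keq expr → x = -0.0102; check Q = 0.02149
Then remove 0.001878 M of M.
Step 2:
                    G           M
  init        0.03262    0.002904
  Δ         -0.001638    0.001638
  eq          0.03098    0.004542
  solve Keq expr → x = 8.1895e-04; check Q = 0.02149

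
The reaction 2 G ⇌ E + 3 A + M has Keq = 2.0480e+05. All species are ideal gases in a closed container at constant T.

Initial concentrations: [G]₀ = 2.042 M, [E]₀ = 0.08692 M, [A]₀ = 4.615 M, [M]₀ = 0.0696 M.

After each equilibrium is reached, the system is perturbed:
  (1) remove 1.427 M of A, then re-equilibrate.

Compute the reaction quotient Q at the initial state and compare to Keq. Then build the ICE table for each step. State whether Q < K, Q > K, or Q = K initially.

Q₀ = 0.1426; Q < K (proceeds forward)

Q₀ = 0.1426 vs Keq = 2.0480e+05 ⇒ Q<K, forward
Step 1:
                    G           E           A           M
  Initial       2.042     0.08692       4.615      0.0696
  Change       -1.992      0.9961       2.988      0.9961
  Equil       0.04977       1.083       7.603       1.066
  solve Keq expr → x = 0.9961; check Q = 2.0480e+05
Then remove 1.427 M of A.
Step 2:
                    G           E           A           M
  Initial     0.04977       1.083       6.176       1.066
  Change     -0.01294     0.00647     0.01941     0.00647
  Equil       0.03683        1.09       6.196       1.072
  solve Keq expr → x = 0.00647; check Q = 2.0480e+05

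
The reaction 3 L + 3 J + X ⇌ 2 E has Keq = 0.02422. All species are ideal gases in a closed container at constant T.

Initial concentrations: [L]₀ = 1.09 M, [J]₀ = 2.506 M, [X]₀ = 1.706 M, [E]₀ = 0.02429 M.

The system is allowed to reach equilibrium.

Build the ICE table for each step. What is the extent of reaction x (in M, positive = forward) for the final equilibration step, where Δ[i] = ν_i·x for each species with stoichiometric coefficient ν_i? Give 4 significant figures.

Q₀ = 1.6969e-05 vs Keq = 0.02422 ⇒ Q<K, forward
Step 1:
                    L           J           X           E
  I              1.09       2.506       1.706     0.02429
  C           -0.4306     -0.4306     -0.1435      0.2871
  E            0.6594       2.075       1.562      0.3114
  solve Keq expr → x = 0.1435; check Q = 0.02422

x = 0.1435 M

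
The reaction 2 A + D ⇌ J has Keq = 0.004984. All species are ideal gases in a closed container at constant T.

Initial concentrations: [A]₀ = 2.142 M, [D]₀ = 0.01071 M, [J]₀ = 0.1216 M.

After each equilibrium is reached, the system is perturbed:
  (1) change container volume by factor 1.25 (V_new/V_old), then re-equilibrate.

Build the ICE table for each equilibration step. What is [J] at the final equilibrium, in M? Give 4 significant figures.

Q₀ = 2.475 vs Keq = 0.004984 ⇒ Q>K, reverse
Step 1:
                    A           D           J
  init          2.142     0.01071      0.1216
  Δ            0.2359       0.118      -0.118
  eq            2.378      0.1287    0.003627
  solve Keq expr → x = -0.118; check Q = 0.004984
Then change container volume by factor 1.25 (V_new/V_old).
Step 2:
                    A           D           J
  init          1.902      0.1029    0.002901
  Δ          0.002044    0.001022   -0.001022
  eq            1.904       0.104    0.001879
  solve Keq expr → x = -0.001022; check Q = 0.004984

[J]_eq = 0.001879 M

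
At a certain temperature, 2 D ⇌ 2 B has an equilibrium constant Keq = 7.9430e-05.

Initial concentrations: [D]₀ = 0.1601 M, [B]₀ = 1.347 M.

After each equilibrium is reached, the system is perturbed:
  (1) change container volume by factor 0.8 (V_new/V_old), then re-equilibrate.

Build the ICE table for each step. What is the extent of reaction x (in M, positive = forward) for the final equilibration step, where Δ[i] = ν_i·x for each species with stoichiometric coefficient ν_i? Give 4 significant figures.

Q₀ = 70.79 vs Keq = 7.9430e-05 ⇒ Q>K, reverse
Step 1:
                   D          B
  init        0.1601      1.347
  Δ            1.334     -1.334
  eq           1.494    0.01331
  solve Keq expr → x = -0.6668; check Q = 7.9430e-05
Then change container volume by factor 0.8 (V_new/V_old).
Step 2:
                   D          B
  init         1.867    0.01664
  Δ                0          0
  eq           1.867    0.01664
  solve Keq expr → x = 0; check Q = 7.9430e-05

x = 0 M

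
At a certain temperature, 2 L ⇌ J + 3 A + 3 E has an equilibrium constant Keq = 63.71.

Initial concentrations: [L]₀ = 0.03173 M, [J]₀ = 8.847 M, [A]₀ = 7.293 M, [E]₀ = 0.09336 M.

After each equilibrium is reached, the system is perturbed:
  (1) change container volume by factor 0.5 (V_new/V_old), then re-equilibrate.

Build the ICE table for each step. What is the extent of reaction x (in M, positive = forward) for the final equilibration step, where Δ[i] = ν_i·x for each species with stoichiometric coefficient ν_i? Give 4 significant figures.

x = -0.01808 M

Q₀ = 2774 vs Keq = 63.71 ⇒ Q>K, reverse
Step 1:
                    L           J           A           E
  I           0.03173       8.847       7.293     0.09336
  C           0.03344    -0.01672    -0.05016    -0.05016
  E           0.06517        8.83       7.243      0.0432
  solve Keq expr → x = -0.01672; check Q = 63.71
Then change container volume by factor 0.5 (V_new/V_old).
Step 2:
                    L           J           A           E
  I            0.1303       17.66       14.49     0.08641
  C           0.03616    -0.01808    -0.05423    -0.05423
  E            0.1665       17.64       14.43     0.03217
  solve Keq expr → x = -0.01808; check Q = 63.71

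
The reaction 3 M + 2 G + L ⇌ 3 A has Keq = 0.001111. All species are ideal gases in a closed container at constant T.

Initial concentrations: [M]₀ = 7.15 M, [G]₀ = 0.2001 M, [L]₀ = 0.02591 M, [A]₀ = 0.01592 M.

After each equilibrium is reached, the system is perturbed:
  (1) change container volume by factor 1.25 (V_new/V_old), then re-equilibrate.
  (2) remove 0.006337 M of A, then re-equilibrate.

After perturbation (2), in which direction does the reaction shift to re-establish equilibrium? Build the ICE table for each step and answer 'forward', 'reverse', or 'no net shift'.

Direction: forward

Q₀ = 1.0640e-05 vs Keq = 0.001111 ⇒ Q<K, forward
Step 1:
                    M           G           L           A
  Initial        7.15      0.2001     0.02591     0.01592
  Change     -0.03835    -0.02556    -0.01278     0.03835
  Equil         7.112      0.1745     0.01313     0.05427
  solve Keq expr → x = 0.01278; check Q = 0.001111
Then change container volume by factor 1.25 (V_new/V_old).
Step 2:
                    M           G           L           A
  Initial       5.689      0.1396      0.0105     0.04341
  Change     0.005908    0.003938    0.001969   -0.005908
  Equil         5.695      0.1436     0.01247     0.03751
  solve Keq expr → x = -0.001969; check Q = 0.001111
Then remove 0.006337 M of A.
Step 3:
                    M           G           L           A
  Initial       5.695      0.1436     0.01247     0.03117
  Change    -0.004323   -0.002882   -0.001441    0.004323
  Equil         5.691      0.1407     0.01103     0.03549
  solve Keq expr → x = 0.001441; check Q = 0.001111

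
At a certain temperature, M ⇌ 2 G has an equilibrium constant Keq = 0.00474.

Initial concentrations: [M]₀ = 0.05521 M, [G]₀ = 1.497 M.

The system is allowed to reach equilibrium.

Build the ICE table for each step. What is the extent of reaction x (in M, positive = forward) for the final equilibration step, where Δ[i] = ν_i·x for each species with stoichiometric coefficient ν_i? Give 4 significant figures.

x = -0.7182 M

Q₀ = 40.59 vs Keq = 0.00474 ⇒ Q>K, reverse
Step 1:
                    M           G
  init        0.05521       1.497
  Δ            0.7182      -1.436
  eq           0.7734     0.06055
  solve Keq expr → x = -0.7182; check Q = 0.00474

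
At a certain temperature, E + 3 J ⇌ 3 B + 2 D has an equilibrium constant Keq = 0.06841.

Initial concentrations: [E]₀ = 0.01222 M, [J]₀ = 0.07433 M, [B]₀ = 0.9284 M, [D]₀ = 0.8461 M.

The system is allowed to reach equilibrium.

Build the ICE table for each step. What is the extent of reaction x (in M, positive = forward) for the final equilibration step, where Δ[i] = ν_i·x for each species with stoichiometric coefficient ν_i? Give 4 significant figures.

Q₀ = 1.1415e+05 vs Keq = 0.06841 ⇒ Q>K, reverse
Step 1:
                    E           J           B           D
  Initial     0.01222     0.07433      0.9284      0.8461
  Change       0.2083      0.6249     -0.6249     -0.4166
  Equil        0.2205      0.6992      0.3035      0.4295
  solve Keq expr → x = -0.2083; check Q = 0.06841

x = -0.2083 M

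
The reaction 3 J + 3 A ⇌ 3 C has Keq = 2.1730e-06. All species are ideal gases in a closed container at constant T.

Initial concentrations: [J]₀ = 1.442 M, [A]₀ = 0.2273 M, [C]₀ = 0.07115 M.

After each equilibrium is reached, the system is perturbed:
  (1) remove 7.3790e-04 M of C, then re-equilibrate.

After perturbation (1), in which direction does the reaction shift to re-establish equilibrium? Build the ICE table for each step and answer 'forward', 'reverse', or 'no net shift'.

Direction: forward

Q₀ = 0.01023 vs Keq = 2.1730e-06 ⇒ Q>K, reverse
Step 1:
                   J          A          C
  Initial      1.442     0.2273    0.07115
  Change     0.06543    0.06543   -0.06543
  Equil        1.507     0.2927   0.005716
  solve Keq expr → x = -0.02181; check Q = 2.1730e-06
Then remove 7.3790e-04 M of C.
Step 2:
                   J          A          C
  Initial      1.507     0.2927   0.004978
  Change  -7.2109e-04 -7.2109e-04 7.2109e-04
  Equil        1.507      0.292   0.005699
  solve Keq expr → x = 2.4036e-04; check Q = 2.1730e-06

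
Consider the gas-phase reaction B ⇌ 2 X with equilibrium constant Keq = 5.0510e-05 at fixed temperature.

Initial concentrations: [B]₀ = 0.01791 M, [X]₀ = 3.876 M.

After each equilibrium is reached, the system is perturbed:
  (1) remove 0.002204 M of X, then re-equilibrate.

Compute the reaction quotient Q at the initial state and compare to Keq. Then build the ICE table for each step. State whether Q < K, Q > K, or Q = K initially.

Q₀ = 838.8 vs Keq = 5.0510e-05 ⇒ Q>K, reverse
Step 1:
                    B           X
  init        0.01791       3.876
  Δ             1.933      -3.866
  eq            1.951    0.009927
  solve Keq expr → x = -1.933; check Q = 5.0510e-05
Then remove 0.002204 M of X.
Step 2:
                    B           X
  init          1.951    0.007723
  Δ         -0.001101    0.002201
  eq             1.95    0.009924
  solve Keq expr → x = 0.001101; check Q = 5.0510e-05

Q₀ = 838.8; Q > K (proceeds reverse)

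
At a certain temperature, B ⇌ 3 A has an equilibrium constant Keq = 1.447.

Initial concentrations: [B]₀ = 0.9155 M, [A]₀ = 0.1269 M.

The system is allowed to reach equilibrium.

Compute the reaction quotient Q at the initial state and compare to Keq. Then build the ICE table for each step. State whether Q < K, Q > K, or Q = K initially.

Q₀ = 0.002232 vs Keq = 1.447 ⇒ Q<K, forward
Step 1:
                   B          A
  Initial     0.9155     0.1269
  Change     -0.2816     0.8447
  Equil       0.6339     0.9716
  solve Keq expr → x = 0.2816; check Q = 1.447

Q₀ = 0.002232; Q < K (proceeds forward)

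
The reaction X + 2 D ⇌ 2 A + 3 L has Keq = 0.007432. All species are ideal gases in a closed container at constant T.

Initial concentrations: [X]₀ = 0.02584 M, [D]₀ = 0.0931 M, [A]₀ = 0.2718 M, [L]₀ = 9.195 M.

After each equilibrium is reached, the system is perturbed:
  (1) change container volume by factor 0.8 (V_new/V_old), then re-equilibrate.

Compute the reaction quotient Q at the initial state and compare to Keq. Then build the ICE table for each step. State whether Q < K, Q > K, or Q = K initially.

Q₀ = 2.5643e+05; Q > K (proceeds reverse)

Q₀ = 2.5643e+05 vs Keq = 0.007432 ⇒ Q>K, reverse
Step 1:
                  X         D         A         L
  I         0.02584    0.0931    0.2718     9.195
  C          0.1357    0.2713   -0.2713    -0.407
  E          0.1615    0.3644 4.8461e-04     8.788
  solve Keq expr → x = -0.1357; check Q = 0.007432
Then change container volume by factor 0.8 (V_new/V_old).
Step 2:
                  X         D         A         L
  I          0.2019    0.4555 6.0577e-04     10.99
  C       6.0470e-05 1.2094e-04 -1.2094e-04 -1.8141e-04
  E          0.2019    0.4556 4.8483e-04     10.98
  solve Keq expr → x = -6.0470e-05; check Q = 0.007432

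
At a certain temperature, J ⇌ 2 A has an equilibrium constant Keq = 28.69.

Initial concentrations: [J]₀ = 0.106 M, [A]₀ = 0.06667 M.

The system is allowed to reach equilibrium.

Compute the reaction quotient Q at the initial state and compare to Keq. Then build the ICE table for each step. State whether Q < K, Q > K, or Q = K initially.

Q₀ = 0.04193; Q < K (proceeds forward)

Q₀ = 0.04193 vs Keq = 28.69 ⇒ Q<K, forward
Step 1:
                    J           A
  I             0.106     0.06667
  C           -0.1034      0.2068
  E          0.002606      0.2735
  solve Keq expr → x = 0.1034; check Q = 28.69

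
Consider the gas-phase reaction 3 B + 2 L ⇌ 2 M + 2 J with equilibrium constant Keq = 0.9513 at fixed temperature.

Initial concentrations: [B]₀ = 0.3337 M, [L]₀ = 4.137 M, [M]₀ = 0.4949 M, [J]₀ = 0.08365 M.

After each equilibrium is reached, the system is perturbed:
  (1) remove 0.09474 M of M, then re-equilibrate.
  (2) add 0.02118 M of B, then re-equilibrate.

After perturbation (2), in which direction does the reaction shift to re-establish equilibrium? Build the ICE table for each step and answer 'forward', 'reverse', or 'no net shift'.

Q₀ = 0.002695 vs Keq = 0.9513 ⇒ Q<K, forward
Step 1:
                    B           L           M           J
  Initial      0.3337       4.137      0.4949     0.08365
  Change      -0.2206      -0.147       0.147       0.147
  Equil        0.1131        3.99      0.6419      0.2307
  solve Keq expr → x = 0.07352; check Q = 0.9513
Then remove 0.09474 M of M.
Step 2:
                    B           L           M           J
  Initial      0.1131        3.99      0.5472      0.2307
  Change    -0.008852   -0.005902    0.005902    0.005902
  Equil        0.1043       3.984      0.5531      0.2366
  solve Keq expr → x = 0.002951; check Q = 0.9513
Then add 0.02118 M of B.
Step 3:
                    B           L           M           J
  Initial      0.1255       3.984      0.5531      0.2366
  Change     -0.01638    -0.01092     0.01092     0.01092
  Equil        0.1091       3.973       0.564      0.2475
  solve Keq expr → x = 0.005462; check Q = 0.9513

Direction: forward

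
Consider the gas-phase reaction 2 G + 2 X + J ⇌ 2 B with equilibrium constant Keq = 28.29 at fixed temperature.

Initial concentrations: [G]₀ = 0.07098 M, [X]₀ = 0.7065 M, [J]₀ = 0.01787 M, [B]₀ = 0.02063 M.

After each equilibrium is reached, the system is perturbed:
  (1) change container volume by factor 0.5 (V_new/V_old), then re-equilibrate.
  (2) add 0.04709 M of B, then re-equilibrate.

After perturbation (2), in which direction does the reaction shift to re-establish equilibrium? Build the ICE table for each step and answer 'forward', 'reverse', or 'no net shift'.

Direction: reverse

Q₀ = 9.471 vs Keq = 28.29 ⇒ Q<K, forward
Step 1:
                   G          X          J          B
  init       0.07098     0.7065    0.01787    0.02063
  Δ        -0.007457  -0.007457  -0.003728   0.007457
  eq         0.06352      0.699    0.01414    0.02809
  solve Keq expr → x = 0.003728; check Q = 28.29
Then change container volume by factor 0.5 (V_new/V_old).
Step 2:
                   G          X          J          B
  init         0.127      1.398    0.02828    0.05617
  Δ         -0.02861   -0.02861    -0.0143    0.02861
  eq         0.09844      1.369    0.01398    0.08478
  solve Keq expr → x = 0.0143; check Q = 28.29
Then add 0.04709 M of B.
Step 3:
                   G          X          J          B
  init       0.09844      1.369    0.01398     0.1319
  Δ          0.01345    0.01345   0.006724   -0.01345
  eq          0.1119      1.383     0.0207     0.1184
  solve Keq expr → x = -0.006724; check Q = 28.29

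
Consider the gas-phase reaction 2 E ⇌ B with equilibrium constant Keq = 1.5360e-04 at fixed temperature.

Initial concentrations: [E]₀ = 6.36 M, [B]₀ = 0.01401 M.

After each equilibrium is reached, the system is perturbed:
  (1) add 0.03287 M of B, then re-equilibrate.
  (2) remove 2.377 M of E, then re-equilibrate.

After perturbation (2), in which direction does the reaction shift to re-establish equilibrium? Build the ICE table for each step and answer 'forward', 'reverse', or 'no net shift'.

Q₀ = 3.4636e-04 vs Keq = 1.5360e-04 ⇒ Q>K, reverse
Step 1:
                   E          B
  Initial       6.36    0.01401
  Change     0.01553  -0.007767
  Equil        6.376   0.006243
  solve Keq expr → x = -0.007767; check Q = 1.5360e-04
Then add 0.03287 M of B.
Step 2:
                   E          B
  Initial      6.376    0.03911
  Change     0.06548   -0.03274
  Equil        6.441   0.006372
  solve Keq expr → x = -0.03274; check Q = 1.5360e-04
Then remove 2.377 M of E.
Step 3:
                   E          B
  Initial      4.064   0.006372
  Change    0.007652  -0.003826
  Equil        4.072   0.002546
  solve Keq expr → x = -0.003826; check Q = 1.5360e-04

Direction: reverse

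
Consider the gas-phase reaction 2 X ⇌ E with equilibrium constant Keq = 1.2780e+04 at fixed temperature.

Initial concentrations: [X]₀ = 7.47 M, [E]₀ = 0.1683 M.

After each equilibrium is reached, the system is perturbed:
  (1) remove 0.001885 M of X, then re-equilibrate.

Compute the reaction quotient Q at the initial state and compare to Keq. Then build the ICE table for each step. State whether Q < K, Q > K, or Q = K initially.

Q₀ = 0.003016; Q < K (proceeds forward)

Q₀ = 0.003016 vs Keq = 1.2780e+04 ⇒ Q<K, forward
Step 1:
                    X           E
  I              7.47      0.1683
  C            -7.453       3.726
  E           0.01746       3.895
  solve Keq expr → x = 3.726; check Q = 1.2780e+04
Then remove 0.001885 M of X.
Step 2:
                    X           E
  I           0.01557       3.895
  C          0.001883 -9.4144e-04
  E           0.01745       3.894
  solve Keq expr → x = -9.4144e-04; check Q = 1.2780e+04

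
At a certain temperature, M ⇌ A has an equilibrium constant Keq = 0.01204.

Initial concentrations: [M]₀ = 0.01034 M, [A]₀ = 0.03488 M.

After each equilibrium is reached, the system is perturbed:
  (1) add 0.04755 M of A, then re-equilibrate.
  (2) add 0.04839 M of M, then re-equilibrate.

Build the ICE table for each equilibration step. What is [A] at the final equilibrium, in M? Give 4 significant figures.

[A]_eq = 0.001679 M

Q₀ = 3.373 vs Keq = 0.01204 ⇒ Q>K, reverse
Step 1:
                  M         A
  init      0.01034   0.03488
  Δ         0.03434  -0.03434
  eq        0.04468 5.3797e-04
  solve Keq expr → x = -0.03434; check Q = 0.01204
Then add 0.04755 M of A.
Step 2:
                  M         A
  init      0.04468   0.04809
  Δ         0.04698  -0.04698
  eq        0.09167  0.001104
  solve Keq expr → x = -0.04698; check Q = 0.01204
Then add 0.04839 M of M.
Step 3:
                  M         A
  init       0.1401  0.001104
  Δ       -5.7568e-04 5.7568e-04
  eq         0.1395  0.001679
  solve Keq expr → x = 5.7568e-04; check Q = 0.01204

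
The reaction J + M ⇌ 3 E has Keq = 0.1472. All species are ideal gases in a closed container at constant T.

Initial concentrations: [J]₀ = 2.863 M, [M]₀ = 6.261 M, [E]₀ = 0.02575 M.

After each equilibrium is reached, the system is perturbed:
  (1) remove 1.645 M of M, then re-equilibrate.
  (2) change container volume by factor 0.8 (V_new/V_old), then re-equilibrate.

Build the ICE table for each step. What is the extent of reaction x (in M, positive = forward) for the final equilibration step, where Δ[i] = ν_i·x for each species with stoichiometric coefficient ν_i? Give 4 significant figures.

Q₀ = 9.5250e-07 vs Keq = 0.1472 ⇒ Q<K, forward
Step 1:
                   J          M          E
  init         2.863      6.261    0.02575
  Δ          -0.4184    -0.4184      1.255
  eq           2.445      5.843      1.281
  solve Keq expr → x = 0.4184; check Q = 0.1472
Then remove 1.645 M of M.
Step 2:
                   J          M          E
  init         2.445      4.198      1.281
  Δ          0.04118    0.04118    -0.1235
  eq           2.486      4.239      1.158
  solve Keq expr → x = -0.04118; check Q = 0.1472
Then change container volume by factor 0.8 (V_new/V_old).
Step 3:
                   J          M          E
  init         3.107      5.298      1.447
  Δ          0.03213    0.03213   -0.09639
  eq           3.139      5.331      1.351
  solve Keq expr → x = -0.03213; check Q = 0.1472

x = -0.03213 M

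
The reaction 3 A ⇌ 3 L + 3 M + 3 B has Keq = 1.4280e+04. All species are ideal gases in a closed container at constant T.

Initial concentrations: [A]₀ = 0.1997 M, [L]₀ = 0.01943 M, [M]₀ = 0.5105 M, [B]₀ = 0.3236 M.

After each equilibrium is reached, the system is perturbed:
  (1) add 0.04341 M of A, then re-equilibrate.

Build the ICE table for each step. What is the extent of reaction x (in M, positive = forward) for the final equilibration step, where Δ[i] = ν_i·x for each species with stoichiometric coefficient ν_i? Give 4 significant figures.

Q₀ = 4.1524e-06 vs Keq = 1.4280e+04 ⇒ Q<K, forward
Step 1:
                   A          L          M          B
  I           0.1997    0.01943     0.5105     0.3236
  C          -0.1964     0.1964     0.1964     0.1964
  E         0.003271     0.2159     0.7069       0.52
  solve Keq expr → x = 0.06548; check Q = 1.4280e+04
Then add 0.04341 M of A.
Step 2:
                   A          L          M          B
  I          0.04668     0.2159     0.7069       0.52
  C          -0.0422     0.0422     0.0422     0.0422
  E          0.00448     0.2581     0.7491     0.5622
  solve Keq expr → x = 0.01407; check Q = 1.4280e+04

x = 0.01407 M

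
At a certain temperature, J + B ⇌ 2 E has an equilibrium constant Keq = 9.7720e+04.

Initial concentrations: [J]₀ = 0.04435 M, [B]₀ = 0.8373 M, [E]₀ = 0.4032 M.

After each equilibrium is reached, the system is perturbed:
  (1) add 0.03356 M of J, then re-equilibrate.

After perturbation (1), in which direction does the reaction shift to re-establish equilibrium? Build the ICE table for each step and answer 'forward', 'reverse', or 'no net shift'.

Direction: forward

Q₀ = 4.378 vs Keq = 9.7720e+04 ⇒ Q<K, forward
Step 1:
                    J           B           E
  Initial     0.04435      0.8373      0.4032
  Change     -0.04435    -0.04435     0.08869
  Equil    3.1226e-06       0.793      0.4919
  solve Keq expr → x = 0.04435; check Q = 9.7720e+04
Then add 0.03356 M of J.
Step 2:
                    J           B           E
  Initial     0.03356       0.793      0.4919
  Change     -0.03356    -0.03356     0.06712
  Equil    4.2111e-06      0.7594       0.559
  solve Keq expr → x = 0.03356; check Q = 9.7720e+04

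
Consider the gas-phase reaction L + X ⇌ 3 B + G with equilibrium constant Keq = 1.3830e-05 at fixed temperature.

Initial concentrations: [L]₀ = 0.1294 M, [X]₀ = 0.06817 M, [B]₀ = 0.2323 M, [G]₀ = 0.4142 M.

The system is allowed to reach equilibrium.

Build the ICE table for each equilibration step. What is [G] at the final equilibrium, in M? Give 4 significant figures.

[G]_eq = 0.3403 M

Q₀ = 0.5886 vs Keq = 1.3830e-05 ⇒ Q>K, reverse
Step 1:
                  L         X         B         G
  I          0.1294   0.06817    0.2323    0.4142
  C         0.07392   0.07392   -0.2218  -0.07392
  E          0.2033    0.1421   0.01055    0.3403
  solve Keq expr → x = -0.07392; check Q = 1.3830e-05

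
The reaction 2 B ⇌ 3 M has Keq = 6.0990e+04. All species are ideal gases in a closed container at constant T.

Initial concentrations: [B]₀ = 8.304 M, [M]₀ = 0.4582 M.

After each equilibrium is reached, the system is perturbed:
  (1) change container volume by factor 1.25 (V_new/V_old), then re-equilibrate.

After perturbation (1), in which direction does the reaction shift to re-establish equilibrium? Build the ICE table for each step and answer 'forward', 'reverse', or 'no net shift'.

Direction: forward

Q₀ = 0.001395 vs Keq = 6.0990e+04 ⇒ Q<K, forward
Step 1:
                  B         M
  I           8.304    0.4582
  C          -8.122     12.18
  E           0.182     12.64
  solve Keq expr → x = 4.061; check Q = 6.0990e+04
Then change container volume by factor 1.25 (V_new/V_old).
Step 2:
                  B         M
  I          0.1456     10.11
  C        -0.01494   0.02241
  E          0.1307     10.14
  solve Keq expr → x = 0.007469; check Q = 6.0990e+04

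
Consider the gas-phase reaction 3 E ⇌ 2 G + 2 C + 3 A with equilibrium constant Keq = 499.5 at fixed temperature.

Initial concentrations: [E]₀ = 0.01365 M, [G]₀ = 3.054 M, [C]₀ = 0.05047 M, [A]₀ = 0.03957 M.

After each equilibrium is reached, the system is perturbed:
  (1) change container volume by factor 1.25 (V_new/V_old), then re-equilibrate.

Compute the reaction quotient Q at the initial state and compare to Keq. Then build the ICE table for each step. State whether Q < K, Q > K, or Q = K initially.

Q₀ = 0.5788; Q < K (proceeds forward)

Q₀ = 0.5788 vs Keq = 499.5 ⇒ Q<K, forward
Step 1:
                  E         G         C         A
  Initial   0.01365     3.054   0.05047   0.03957
  Change   -0.01161  0.007738  0.007738   0.01161
  Equil    0.002043     3.062   0.05821   0.05118
  solve Keq expr → x = 0.003869; check Q = 499.5
Then change container volume by factor 1.25 (V_new/V_old).
Step 2:
                  E         G         C         A
  Initial  0.001634     2.449   0.04657   0.04094
  Change  -4.0376e-04 2.6918e-04 2.6918e-04 4.0376e-04
  Equil     0.00123      2.45   0.04684   0.04135
  solve Keq expr → x = 1.3459e-04; check Q = 499.5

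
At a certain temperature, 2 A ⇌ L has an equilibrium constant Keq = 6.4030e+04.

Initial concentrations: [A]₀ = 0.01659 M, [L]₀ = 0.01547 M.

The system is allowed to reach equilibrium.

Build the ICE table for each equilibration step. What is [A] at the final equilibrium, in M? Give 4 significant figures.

Q₀ = 56.21 vs Keq = 6.4030e+04 ⇒ Q<K, forward
Step 1:
                  A         L
  Initial   0.01659   0.01547
  Change   -0.01598  0.007992
  Equil   6.0533e-04   0.02346
  solve Keq expr → x = 0.007992; check Q = 6.4030e+04

[A]_eq = 6.0533e-04 M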